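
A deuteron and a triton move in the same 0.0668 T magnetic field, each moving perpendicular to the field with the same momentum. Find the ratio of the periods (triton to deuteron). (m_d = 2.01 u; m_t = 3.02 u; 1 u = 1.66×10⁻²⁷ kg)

T = 2πm/(qB) is independent of speed, so T₂/T₁ = (m₂/q₂)/(m₁/q₁).
T_{triton}/T_{deuteron} = (5.01×10^-27/1e) / (3.34×10^-27/1e) = 1.50.

ratio ≈ 1.50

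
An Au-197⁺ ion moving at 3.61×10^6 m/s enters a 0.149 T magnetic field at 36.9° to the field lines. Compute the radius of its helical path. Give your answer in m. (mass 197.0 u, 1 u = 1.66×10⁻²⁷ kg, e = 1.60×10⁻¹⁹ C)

r ≈ 29.7 m

Only the perpendicular component v⊥ = v sin36.9° = 2.17×10^6 m/s is bent by the field.
r = m v⊥ /(qB) = (3.27×10^-25)(2.17×10^6) / [(1×1.60×10^-19)(0.149)] = 29.7 m.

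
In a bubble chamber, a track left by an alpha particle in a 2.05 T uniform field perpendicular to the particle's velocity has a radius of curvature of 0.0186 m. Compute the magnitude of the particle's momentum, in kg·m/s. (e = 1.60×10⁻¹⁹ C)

Since qvB = mv²/r, the momentum p = mv = qBr.
p = (2×1.60×10^-19)(2.05)(0.0186) = 1.22×10^-20 kg·m/s.

p ≈ 1.22×10^-20 kg·m/s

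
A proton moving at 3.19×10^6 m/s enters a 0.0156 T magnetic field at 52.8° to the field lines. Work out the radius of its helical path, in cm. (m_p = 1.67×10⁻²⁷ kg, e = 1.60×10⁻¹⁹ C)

r ≈ 170 cm

Only the perpendicular component v⊥ = v sin52.8° = 2.54×10^6 m/s is bent by the field.
r = m v⊥ /(qB) = (1.67×10^-27)(2.54×10^6) / [(1×1.60×10^-19)(0.0156)] = 1.70 m.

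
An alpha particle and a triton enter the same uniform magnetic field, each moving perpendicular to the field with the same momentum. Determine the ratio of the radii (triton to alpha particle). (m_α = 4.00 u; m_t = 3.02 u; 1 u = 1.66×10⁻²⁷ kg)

r = p/(qB) ⇒ at equal p, r ∝ 1/q.
r_{triton}/r_{alpha particle} = 2.00.

ratio ≈ 2.00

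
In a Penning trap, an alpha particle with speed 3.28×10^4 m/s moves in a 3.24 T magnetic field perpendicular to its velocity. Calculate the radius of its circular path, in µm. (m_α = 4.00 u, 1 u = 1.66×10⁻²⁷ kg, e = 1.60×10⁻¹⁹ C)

The magnetic force provides the centripetal force: qvB = mv²/r, so r = mv/(qB).
r = (6.64×10^-27 kg)(3.28×10^4 m/s) / [(2×1.60×10^-19 C)(3.24 T)] = 2.10×10^-4 m.

r ≈ 210 µm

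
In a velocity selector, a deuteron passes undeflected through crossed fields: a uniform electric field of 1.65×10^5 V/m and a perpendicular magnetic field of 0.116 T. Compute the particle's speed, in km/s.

For zero net force, qE = qvB, so v = E/B.
v = (1.65×10^5) / (0.116) = 1.42×10^6 m/s.

v ≈ 1420 km/s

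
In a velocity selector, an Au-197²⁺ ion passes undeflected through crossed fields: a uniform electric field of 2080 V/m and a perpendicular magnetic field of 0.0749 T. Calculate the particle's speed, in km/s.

For zero net force, qE = qvB, so v = E/B.
v = (2080) / (0.0749) = 2.78×10^4 m/s.

v ≈ 27.8 km/s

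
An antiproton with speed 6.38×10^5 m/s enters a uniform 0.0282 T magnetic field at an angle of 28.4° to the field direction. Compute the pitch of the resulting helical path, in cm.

pitch ≈ 131 cm

The velocity component along B is v∥ = v cos28.4° = 5.61×10^5 m/s.
The cyclotron period T = 2πm/(qB) = 2.33×10^-6 s is set by m, q, B alone.
Pitch = v∥·T = (5.61×10^5)(2.33×10^-6) = 1.31 m.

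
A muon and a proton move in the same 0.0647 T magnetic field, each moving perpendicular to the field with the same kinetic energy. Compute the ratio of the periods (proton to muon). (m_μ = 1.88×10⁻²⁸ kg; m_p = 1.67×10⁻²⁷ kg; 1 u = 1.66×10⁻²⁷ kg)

T = 2πm/(qB) is independent of speed, so T₂/T₁ = (m₂/q₂)/(m₁/q₁).
T_{proton}/T_{muon} = (1.67×10^-27/1e) / (1.88×10^-28/1e) = 8.88.

ratio ≈ 8.88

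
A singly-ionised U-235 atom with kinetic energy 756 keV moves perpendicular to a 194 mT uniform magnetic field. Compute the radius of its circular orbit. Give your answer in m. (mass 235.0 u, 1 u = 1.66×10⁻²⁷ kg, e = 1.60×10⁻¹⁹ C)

Convert the energy: K = 756 keV = 1.21×10^-13 J.
v = √(2K/m) = √(2·1.21×10^-13/3.90×10^-25) = 7.87×10^5 m/s.
r = mv/(qB) = (3.90×10^-25)(7.87×10^5) / [(1×1.60×10^-19)(0.194)] = 9.90 m.

r ≈ 9.90 m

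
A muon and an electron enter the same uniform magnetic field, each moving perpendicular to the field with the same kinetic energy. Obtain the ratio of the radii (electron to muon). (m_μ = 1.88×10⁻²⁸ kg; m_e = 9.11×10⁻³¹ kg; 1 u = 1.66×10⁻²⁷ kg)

ratio ≈ 0.0696

r = √(2mK)/(qB) ⇒ at equal K, r ∝ √m/q.
r_{electron}/r_{muon} = 0.0696.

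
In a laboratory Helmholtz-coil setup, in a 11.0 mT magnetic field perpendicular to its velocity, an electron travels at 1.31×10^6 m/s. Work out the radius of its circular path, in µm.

r ≈ 678 µm

The magnetic force provides the centripetal force: qvB = mv²/r, so r = mv/(qB).
r = (9.11×10^-31 kg)(1.31×10^6 m/s) / [(1×1.60×10^-19 C)(0.0110 T)] = 6.78×10^-4 m.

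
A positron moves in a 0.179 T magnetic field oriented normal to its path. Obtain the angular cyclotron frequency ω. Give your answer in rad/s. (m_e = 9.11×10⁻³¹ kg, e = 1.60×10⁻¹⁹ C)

ω = qB/m = (1×1.60×10^-19)(0.179) / (9.11×10^-31) = 3.14×10^10 rad/s.

ω ≈ 3.14×10^10 rad/s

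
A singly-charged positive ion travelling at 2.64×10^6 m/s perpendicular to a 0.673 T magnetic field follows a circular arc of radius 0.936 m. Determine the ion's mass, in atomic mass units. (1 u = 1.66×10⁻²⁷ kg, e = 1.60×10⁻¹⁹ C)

qvB = mv²/r ⇒ m = qBr/v.
m = (1×1.60×10^-19)(0.673)(0.936) / (2.64×10^6) = 3.82×10^-26 kg = 23.0 u.

m ≈ 23.0 u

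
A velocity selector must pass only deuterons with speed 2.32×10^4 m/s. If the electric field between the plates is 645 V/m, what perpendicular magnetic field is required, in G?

qE = qvB ⇒ B = E/v = (645) / (2.32×10^4) = 0.0278 T.

B ≈ 278 G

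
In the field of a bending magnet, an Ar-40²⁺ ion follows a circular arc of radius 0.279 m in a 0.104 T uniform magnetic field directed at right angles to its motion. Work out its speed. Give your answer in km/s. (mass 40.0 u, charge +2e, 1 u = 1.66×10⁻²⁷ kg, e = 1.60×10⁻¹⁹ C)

From qvB = mv²/r, v = qBr/m.
v = (2×1.60×10^-19)(0.104)(0.279) / (6.64×10^-26) = 1.40×10^5 m/s.

v ≈ 140 km/s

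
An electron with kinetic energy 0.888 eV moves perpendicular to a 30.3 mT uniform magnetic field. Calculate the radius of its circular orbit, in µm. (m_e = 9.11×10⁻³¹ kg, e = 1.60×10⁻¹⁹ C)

r ≈ 105 µm

Convert the energy: K = 0.888 eV = 1.42×10^-19 J.
v = √(2K/m) = √(2·1.42×10^-19/9.11×10^-31) = 5.58×10^5 m/s.
r = mv/(qB) = (9.11×10^-31)(5.58×10^5) / [(1×1.60×10^-19)(0.0303)] = 1.05×10^-4 m.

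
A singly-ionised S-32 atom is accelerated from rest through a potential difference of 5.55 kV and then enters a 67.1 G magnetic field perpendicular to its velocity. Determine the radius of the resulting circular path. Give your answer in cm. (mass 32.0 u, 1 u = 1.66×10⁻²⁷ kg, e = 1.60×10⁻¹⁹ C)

The kinetic energy gained is K = qV = (1×1.60×10^-19)(5550) = 8.88×10^-16 J.
v = √(2K/m) = 1.83×10^5 m/s.
r = mv/(qB) = (5.31×10^-26)(1.83×10^5) / [(1×1.60×10^-19)(6.71×10^-3)] = 9.05 m.

r ≈ 905 cm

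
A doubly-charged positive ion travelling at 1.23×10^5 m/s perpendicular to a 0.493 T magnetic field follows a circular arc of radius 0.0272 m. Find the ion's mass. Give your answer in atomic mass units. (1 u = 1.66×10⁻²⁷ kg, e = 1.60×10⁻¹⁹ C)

m ≈ 21.0 u

qvB = mv²/r ⇒ m = qBr/v.
m = (2×1.60×10^-19)(0.493)(0.0272) / (1.23×10^5) = 3.49×10^-26 kg = 21.0 u.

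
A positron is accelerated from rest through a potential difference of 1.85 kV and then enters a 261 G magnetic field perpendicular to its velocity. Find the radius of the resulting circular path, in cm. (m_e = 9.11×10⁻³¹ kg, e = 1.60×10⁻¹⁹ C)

r ≈ 0.556 cm

The kinetic energy gained is K = qV = (1×1.60×10^-19)(1850) = 2.96×10^-16 J.
v = √(2K/m) = 2.55×10^7 m/s.
r = mv/(qB) = (9.11×10^-31)(2.55×10^7) / [(1×1.60×10^-19)(0.0261)] = 5.56×10^-3 m.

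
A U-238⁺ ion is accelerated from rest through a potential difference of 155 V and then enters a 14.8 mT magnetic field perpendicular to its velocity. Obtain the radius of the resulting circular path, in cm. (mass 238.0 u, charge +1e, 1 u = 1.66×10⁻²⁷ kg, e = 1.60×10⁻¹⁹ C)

The kinetic energy gained is K = qV = (1×1.60×10^-19)(155) = 2.48×10^-17 J.
v = √(2K/m) = 1.12×10^4 m/s.
r = mv/(qB) = (3.95×10^-25)(1.12×10^4) / [(1×1.60×10^-19)(0.0148)] = 1.87 m.

r ≈ 187 cm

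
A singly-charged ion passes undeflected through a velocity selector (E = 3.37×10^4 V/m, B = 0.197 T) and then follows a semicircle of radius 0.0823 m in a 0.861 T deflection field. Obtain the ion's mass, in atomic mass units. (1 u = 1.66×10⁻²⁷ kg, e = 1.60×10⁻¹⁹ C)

v = E/B₁ = 1.71×10^5 m/s.
From r = mv/(qB₂), m = qB₂r/v = (1×1.60×10^-19)(0.861)(0.0823) / (1.71×10^5) = 6.63×10^-26 kg.
In atomic mass units: m = 6.63×10^-26 / 1.66×10^-27 = 39.9 u.

m ≈ 39.9 u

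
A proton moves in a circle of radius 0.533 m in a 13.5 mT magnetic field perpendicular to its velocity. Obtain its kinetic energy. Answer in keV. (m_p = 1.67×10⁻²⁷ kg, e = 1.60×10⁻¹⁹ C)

v = qBr/m = (1×1.60×10^-19)(0.0135)(0.533) / (1.67×10^-27) = 6.89×10^5 m/s.
K = ½mv² = 0.5·(1.67×10^-27)·(6.89×10^5)² = 3.97×10^-16 J = 2.48 keV.

K ≈ 2.48 keV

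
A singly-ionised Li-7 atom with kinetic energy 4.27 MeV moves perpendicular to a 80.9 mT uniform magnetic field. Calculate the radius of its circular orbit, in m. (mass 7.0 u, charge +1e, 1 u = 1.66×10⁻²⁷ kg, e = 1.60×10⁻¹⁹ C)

Convert the energy: K = 4.27 MeV = 6.83×10^-13 J.
v = √(2K/m) = √(2·6.83×10^-13/1.16×10^-26) = 1.08×10^7 m/s.
r = mv/(qB) = (1.16×10^-26)(1.08×10^7) / [(1×1.60×10^-19)(0.0809)] = 9.73 m.

r ≈ 9.73 m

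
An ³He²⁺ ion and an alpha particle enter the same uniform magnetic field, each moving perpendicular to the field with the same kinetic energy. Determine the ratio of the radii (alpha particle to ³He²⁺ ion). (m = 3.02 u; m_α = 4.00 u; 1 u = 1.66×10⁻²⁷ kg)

ratio ≈ 1.15

r = √(2mK)/(qB) ⇒ at equal K, r ∝ √m/q.
r_{alpha particle}/r_{³He²⁺ ion} = 1.15.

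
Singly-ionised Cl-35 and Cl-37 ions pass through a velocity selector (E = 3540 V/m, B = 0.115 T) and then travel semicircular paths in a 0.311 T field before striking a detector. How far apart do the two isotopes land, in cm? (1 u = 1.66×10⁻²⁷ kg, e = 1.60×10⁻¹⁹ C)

Δd ≈ 0.411 cm

Both emerge at v = E/B₁ = 3.08×10^4 m/s.
r = mv/(qB₂), so r₁ = 0.03594 m and r₂ = 0.03800 m, giving Δr = 2.05×10^-3 m.
After a semicircle each ion lands a diameter 2r from the entry slit, so the separation is 2Δr = 4.11×10^-3 m.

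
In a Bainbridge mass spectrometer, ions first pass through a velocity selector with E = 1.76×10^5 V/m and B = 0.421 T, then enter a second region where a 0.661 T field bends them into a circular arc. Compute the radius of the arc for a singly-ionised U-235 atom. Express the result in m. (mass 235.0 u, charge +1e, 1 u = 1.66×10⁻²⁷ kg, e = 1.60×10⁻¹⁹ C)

r ≈ 1.54 m

The selector passes v = E/B = 1.76×10^5/0.421 = 4.18×10^5 m/s.
In the deflection region, r = mv/(qB₂) = (3.90×10^-25)(4.18×10^5) / [(1×1.60×10^-19)(0.661)] = 1.54 m.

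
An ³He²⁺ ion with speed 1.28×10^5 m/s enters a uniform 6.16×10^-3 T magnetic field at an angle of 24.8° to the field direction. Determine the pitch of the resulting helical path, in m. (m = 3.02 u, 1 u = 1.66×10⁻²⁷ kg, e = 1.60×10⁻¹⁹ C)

The velocity component along B is v∥ = v cos24.8° = 1.16×10^5 m/s.
The cyclotron period T = 2πm/(qB) = 1.60×10^-5 s is set by m, q, B alone.
Pitch = v∥·T = (1.16×10^5)(1.60×10^-5) = 1.86 m.

pitch ≈ 1.86 m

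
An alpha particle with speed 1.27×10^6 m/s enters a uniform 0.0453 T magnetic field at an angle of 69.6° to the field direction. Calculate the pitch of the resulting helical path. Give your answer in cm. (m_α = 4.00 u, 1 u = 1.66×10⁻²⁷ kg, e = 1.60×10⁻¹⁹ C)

pitch ≈ 127 cm

The velocity component along B is v∥ = v cos69.6° = 4.43×10^5 m/s.
The cyclotron period T = 2πm/(qB) = 2.88×10^-6 s is set by m, q, B alone.
Pitch = v∥·T = (4.43×10^5)(2.88×10^-6) = 1.27 m.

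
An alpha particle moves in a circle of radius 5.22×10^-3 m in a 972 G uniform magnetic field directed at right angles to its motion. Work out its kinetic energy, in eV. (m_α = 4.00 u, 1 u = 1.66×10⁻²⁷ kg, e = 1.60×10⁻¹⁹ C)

K ≈ 12.4 eV

v = qBr/m = (2×1.60×10^-19)(0.0972)(5.22×10^-3) / (6.64×10^-27) = 2.45×10^4 m/s.
K = ½mv² = 0.5·(6.64×10^-27)·(2.45×10^4)² = 1.99×10^-18 J = 12.4 eV.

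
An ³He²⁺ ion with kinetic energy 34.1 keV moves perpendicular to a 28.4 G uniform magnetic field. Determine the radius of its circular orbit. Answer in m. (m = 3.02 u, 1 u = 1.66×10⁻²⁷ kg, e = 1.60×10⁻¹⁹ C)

r ≈ 8.14 m

Convert the energy: K = 34.1 keV = 5.46×10^-15 J.
v = √(2K/m) = √(2·5.46×10^-15/5.01×10^-27) = 1.48×10^6 m/s.
r = mv/(qB) = (5.01×10^-27)(1.48×10^6) / [(2×1.60×10^-19)(2.84×10^-3)] = 8.14 m.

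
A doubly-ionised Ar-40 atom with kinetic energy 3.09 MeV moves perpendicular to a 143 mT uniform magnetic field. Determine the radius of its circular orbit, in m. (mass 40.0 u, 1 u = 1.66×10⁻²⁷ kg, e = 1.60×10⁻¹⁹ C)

Convert the energy: K = 3.09 MeV = 4.94×10^-13 J.
v = √(2K/m) = √(2·4.94×10^-13/6.64×10^-26) = 3.86×10^6 m/s.
r = mv/(qB) = (6.64×10^-26)(3.86×10^6) / [(2×1.60×10^-19)(0.143)] = 5.60 m.

r ≈ 5.60 m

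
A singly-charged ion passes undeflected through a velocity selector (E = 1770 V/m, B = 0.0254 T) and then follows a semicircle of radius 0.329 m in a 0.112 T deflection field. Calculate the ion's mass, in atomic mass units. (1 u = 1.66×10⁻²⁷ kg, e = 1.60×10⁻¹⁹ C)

v = E/B₁ = 6.97×10^4 m/s.
From r = mv/(qB₂), m = qB₂r/v = (1×1.60×10^-19)(0.112)(0.329) / (6.97×10^4) = 8.46×10^-26 kg.
In atomic mass units: m = 8.46×10^-26 / 1.66×10^-27 = 51.0 u.

m ≈ 51.0 u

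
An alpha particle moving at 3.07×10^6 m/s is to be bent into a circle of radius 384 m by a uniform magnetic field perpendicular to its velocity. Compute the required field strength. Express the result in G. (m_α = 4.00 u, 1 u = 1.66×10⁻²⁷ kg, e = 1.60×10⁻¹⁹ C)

B ≈ 1.66 G

qvB = mv²/r gives B = mv/(qr).
B = (6.64×10^-27)(3.07×10^6) / [(2×1.60×10^-19)(384)] = 1.66×10^-4 T.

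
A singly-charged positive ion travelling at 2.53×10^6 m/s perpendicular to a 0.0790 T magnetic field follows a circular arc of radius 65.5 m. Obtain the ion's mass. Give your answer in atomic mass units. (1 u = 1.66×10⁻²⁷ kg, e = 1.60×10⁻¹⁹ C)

qvB = mv²/r ⇒ m = qBr/v.
m = (1×1.60×10^-19)(0.0790)(65.5) / (2.53×10^6) = 3.27×10^-25 kg = 197 u.

m ≈ 197 u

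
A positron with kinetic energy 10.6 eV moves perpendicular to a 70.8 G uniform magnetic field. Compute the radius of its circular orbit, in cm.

r ≈ 0.155 cm

Convert the energy: K = 10.6 eV = 1.70×10^-18 J.
v = √(2K/m) = √(2·1.70×10^-18/9.11×10^-31) = 1.93×10^6 m/s.
r = mv/(qB) = (9.11×10^-31)(1.93×10^6) / [(1×1.60×10^-19)(7.08×10^-3)] = 1.55×10^-3 m.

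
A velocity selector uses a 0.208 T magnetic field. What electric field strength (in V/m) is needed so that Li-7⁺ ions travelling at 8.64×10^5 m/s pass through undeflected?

qE = qvB ⇒ E = vB = (8.64×10^5)(0.208) = 1.80×10^5 V/m.

E ≈ 1.80×10^5 V/m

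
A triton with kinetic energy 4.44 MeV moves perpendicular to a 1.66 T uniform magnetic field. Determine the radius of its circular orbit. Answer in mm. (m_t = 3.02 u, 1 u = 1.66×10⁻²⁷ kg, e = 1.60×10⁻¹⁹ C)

r ≈ 318 mm

Convert the energy: K = 4.44 MeV = 7.10×10^-13 J.
v = √(2K/m) = √(2·7.10×10^-13/5.01×10^-27) = 1.68×10^7 m/s.
r = mv/(qB) = (5.01×10^-27)(1.68×10^7) / [(1×1.60×10^-19)(1.66)] = 0.318 m.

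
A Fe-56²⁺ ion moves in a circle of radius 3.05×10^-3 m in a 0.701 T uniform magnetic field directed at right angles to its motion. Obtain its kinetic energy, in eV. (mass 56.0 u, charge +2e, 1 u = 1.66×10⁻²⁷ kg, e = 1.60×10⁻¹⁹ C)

v = qBr/m = (2×1.60×10^-19)(0.701)(3.05×10^-3) / (9.30×10^-26) = 7360 m/s.
K = ½mv² = 0.5·(9.30×10^-26)·(7360)² = 2.52×10^-18 J = 15.7 eV.

K ≈ 15.7 eV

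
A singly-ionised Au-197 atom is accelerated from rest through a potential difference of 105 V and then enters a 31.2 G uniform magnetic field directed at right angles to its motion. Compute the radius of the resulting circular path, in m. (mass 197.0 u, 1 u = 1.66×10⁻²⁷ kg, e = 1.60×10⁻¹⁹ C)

r ≈ 6.64 m

The kinetic energy gained is K = qV = (1×1.60×10^-19)(105) = 1.68×10^-17 J.
v = √(2K/m) = 1.01×10^4 m/s.
r = mv/(qB) = (3.27×10^-25)(1.01×10^4) / [(1×1.60×10^-19)(3.12×10^-3)] = 6.64 m.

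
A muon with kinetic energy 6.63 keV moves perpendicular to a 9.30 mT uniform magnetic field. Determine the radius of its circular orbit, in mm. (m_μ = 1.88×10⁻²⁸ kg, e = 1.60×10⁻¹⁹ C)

r ≈ 424 mm

Convert the energy: K = 6.63 keV = 1.06×10^-15 J.
v = √(2K/m) = √(2·1.06×10^-15/1.88×10^-28) = 3.36×10^6 m/s.
r = mv/(qB) = (1.88×10^-28)(3.36×10^6) / [(1×1.60×10^-19)(9.30×10^-3)] = 0.424 m.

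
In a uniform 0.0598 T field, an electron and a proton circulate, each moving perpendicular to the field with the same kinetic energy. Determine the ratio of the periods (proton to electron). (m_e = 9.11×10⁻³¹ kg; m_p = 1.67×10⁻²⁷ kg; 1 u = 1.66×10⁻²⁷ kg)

ratio ≈ 1830

T = 2πm/(qB) is independent of speed, so T₂/T₁ = (m₂/q₂)/(m₁/q₁).
T_{proton}/T_{electron} = (1.67×10^-27/1e) / (9.11×10^-31/1e) = 1830.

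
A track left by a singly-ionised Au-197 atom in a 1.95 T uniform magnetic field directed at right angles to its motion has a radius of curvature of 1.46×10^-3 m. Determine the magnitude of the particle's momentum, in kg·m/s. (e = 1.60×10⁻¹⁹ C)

Since qvB = mv²/r, the momentum p = mv = qBr.
p = (1×1.60×10^-19)(1.95)(1.46×10^-3) = 4.56×10^-22 kg·m/s.

p ≈ 4.56×10^-22 kg·m/s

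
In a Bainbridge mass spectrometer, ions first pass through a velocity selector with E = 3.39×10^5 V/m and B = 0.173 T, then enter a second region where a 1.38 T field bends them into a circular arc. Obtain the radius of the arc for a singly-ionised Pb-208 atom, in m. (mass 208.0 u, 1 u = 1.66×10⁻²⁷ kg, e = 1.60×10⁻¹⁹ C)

The selector passes v = E/B = 3.39×10^5/0.173 = 1.96×10^6 m/s.
In the deflection region, r = mv/(qB₂) = (3.45×10^-25)(1.96×10^6) / [(1×1.60×10^-19)(1.38)] = 3.06 m.

r ≈ 3.06 m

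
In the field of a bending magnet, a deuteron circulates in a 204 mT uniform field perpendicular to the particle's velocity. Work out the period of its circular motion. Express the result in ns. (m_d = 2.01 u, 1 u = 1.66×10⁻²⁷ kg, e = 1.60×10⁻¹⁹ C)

The cyclotron period is independent of speed: T = 2πm/(qB).
T = 2π(3.34×10^-27) / [(1×1.60×10^-19)(0.204)] = 6.42×10^-7 s.

T ≈ 642 ns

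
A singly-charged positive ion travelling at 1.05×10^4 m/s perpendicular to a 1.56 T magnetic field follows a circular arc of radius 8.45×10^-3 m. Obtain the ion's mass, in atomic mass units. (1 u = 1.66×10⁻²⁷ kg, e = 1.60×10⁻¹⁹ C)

qvB = mv²/r ⇒ m = qBr/v.
m = (1×1.60×10^-19)(1.56)(8.45×10^-3) / (1.05×10^4) = 2.01×10^-25 kg = 121 u.

m ≈ 121 u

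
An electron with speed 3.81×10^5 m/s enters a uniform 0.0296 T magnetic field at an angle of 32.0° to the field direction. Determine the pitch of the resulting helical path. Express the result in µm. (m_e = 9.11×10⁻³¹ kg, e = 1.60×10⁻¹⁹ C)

pitch ≈ 391 µm

The velocity component along B is v∥ = v cos32.0° = 3.23×10^5 m/s.
The cyclotron period T = 2πm/(qB) = 1.21×10^-9 s is set by m, q, B alone.
Pitch = v∥·T = (3.23×10^5)(1.21×10^-9) = 3.91×10^-4 m.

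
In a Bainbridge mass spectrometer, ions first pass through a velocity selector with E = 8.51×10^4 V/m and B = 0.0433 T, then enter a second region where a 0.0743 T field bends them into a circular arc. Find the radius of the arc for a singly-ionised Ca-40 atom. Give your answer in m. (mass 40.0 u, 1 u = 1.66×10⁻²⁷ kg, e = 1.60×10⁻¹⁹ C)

r ≈ 11.0 m

The selector passes v = E/B = 8.51×10^4/0.0433 = 1.97×10^6 m/s.
In the deflection region, r = mv/(qB₂) = (6.64×10^-26)(1.97×10^6) / [(1×1.60×10^-19)(0.0743)] = 11.0 m.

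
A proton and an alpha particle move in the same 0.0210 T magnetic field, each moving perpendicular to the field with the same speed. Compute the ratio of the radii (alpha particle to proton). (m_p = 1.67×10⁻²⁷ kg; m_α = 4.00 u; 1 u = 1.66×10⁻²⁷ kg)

r = mv/(qB) ⇒ at equal v, r ∝ m/q.
r_{alpha particle}/r_{proton} = 1.99.

ratio ≈ 1.99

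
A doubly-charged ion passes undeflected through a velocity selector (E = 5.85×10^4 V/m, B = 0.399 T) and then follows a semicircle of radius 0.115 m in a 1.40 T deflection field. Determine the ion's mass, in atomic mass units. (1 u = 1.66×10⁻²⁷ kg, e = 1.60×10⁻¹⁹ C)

m ≈ 212 u

v = E/B₁ = 1.47×10^5 m/s.
From r = mv/(qB₂), m = qB₂r/v = (2×1.60×10^-19)(1.40)(0.115) / (1.47×10^5) = 3.51×10^-25 kg.
In atomic mass units: m = 3.51×10^-25 / 1.66×10^-27 = 212 u.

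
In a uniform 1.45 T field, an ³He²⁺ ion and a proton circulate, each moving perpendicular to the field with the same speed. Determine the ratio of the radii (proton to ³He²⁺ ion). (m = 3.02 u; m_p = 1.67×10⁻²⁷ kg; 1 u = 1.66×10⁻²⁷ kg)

ratio ≈ 0.666

r = mv/(qB) ⇒ at equal v, r ∝ m/q.
r_{proton}/r_{³He²⁺ ion} = 0.666.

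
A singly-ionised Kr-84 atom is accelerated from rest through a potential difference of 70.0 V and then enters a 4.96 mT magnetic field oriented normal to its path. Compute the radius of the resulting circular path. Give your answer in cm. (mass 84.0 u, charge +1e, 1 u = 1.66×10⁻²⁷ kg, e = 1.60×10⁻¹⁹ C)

r ≈ 223 cm

The kinetic energy gained is K = qV = (1×1.60×10^-19)(70.0) = 1.12×10^-17 J.
v = √(2K/m) = 1.27×10^4 m/s.
r = mv/(qB) = (1.39×10^-25)(1.27×10^4) / [(1×1.60×10^-19)(4.96×10^-3)] = 2.23 m.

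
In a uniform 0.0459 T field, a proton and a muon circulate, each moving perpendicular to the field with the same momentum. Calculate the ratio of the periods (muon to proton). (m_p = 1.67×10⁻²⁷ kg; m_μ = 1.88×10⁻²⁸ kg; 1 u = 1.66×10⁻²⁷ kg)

ratio ≈ 0.113

T = 2πm/(qB) is independent of speed, so T₂/T₁ = (m₂/q₂)/(m₁/q₁).
T_{muon}/T_{proton} = (1.88×10^-28/1e) / (1.67×10^-27/1e) = 0.113.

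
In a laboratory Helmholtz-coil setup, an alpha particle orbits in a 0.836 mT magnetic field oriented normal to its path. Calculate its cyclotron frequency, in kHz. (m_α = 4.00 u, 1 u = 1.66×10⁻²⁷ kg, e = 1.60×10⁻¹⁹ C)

f = qB/(2πm) = (2×1.60×10^-19)(8.36×10^-4) / [2π(6.64×10^-27)] = 6410 Hz.

f ≈ 6.41 kHz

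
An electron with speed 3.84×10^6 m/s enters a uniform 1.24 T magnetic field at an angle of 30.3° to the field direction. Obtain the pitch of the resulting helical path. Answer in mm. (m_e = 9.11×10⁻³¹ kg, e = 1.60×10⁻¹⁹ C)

pitch ≈ 0.0957 mm

The velocity component along B is v∥ = v cos30.3° = 3.32×10^6 m/s.
The cyclotron period T = 2πm/(qB) = 2.89×10^-11 s is set by m, q, B alone.
Pitch = v∥·T = (3.32×10^6)(2.89×10^-11) = 9.57×10^-5 m.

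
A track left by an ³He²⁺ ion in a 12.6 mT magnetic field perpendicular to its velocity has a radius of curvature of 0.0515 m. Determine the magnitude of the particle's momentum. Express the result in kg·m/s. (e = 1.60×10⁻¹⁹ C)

p ≈ 2.08×10^-22 kg·m/s

Since qvB = mv²/r, the momentum p = mv = qBr.
p = (2×1.60×10^-19)(0.0126)(0.0515) = 2.08×10^-22 kg·m/s.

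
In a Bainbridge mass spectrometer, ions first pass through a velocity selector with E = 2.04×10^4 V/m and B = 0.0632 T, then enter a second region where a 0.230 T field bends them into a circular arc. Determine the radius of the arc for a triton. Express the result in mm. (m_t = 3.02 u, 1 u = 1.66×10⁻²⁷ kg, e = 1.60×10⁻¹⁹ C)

r ≈ 44.0 mm

The selector passes v = E/B = 2.04×10^4/0.0632 = 3.23×10^5 m/s.
In the deflection region, r = mv/(qB₂) = (5.01×10^-27)(3.23×10^5) / [(1×1.60×10^-19)(0.230)] = 0.0440 m.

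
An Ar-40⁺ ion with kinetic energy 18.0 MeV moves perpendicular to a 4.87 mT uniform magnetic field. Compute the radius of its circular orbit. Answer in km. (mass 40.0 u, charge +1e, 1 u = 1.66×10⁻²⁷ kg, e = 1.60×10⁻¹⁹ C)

Convert the energy: K = 18.0 MeV = 2.88×10^-12 J.
v = √(2K/m) = √(2·2.88×10^-12/6.64×10^-26) = 9.31×10^6 m/s.
r = mv/(qB) = (6.64×10^-26)(9.31×10^6) / [(1×1.60×10^-19)(4.87×10^-3)] = 794 m.

r ≈ 0.794 km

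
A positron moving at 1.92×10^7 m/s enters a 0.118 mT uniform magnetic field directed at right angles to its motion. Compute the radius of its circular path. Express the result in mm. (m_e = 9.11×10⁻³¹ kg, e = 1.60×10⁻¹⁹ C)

The magnetic force provides the centripetal force: qvB = mv²/r, so r = mv/(qB).
r = (9.11×10^-31 kg)(1.92×10^7 m/s) / [(1×1.60×10^-19 C)(1.18×10^-4 T)] = 0.926 m.

r ≈ 926 mm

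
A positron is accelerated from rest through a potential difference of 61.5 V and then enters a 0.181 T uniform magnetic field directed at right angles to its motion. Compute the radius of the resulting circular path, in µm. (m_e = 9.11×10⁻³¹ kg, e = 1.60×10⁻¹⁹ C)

r ≈ 146 µm

The kinetic energy gained is K = qV = (1×1.60×10^-19)(61.5) = 9.84×10^-18 J.
v = √(2K/m) = 4.65×10^6 m/s.
r = mv/(qB) = (9.11×10^-31)(4.65×10^6) / [(1×1.60×10^-19)(0.181)] = 1.46×10^-4 m.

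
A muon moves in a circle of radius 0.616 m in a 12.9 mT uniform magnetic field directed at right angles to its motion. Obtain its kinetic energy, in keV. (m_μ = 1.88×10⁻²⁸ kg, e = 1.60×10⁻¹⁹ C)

K ≈ 26.9 keV

v = qBr/m = (1×1.60×10^-19)(0.0129)(0.616) / (1.88×10^-28) = 6.76×10^6 m/s.
K = ½mv² = 0.5·(1.88×10^-28)·(6.76×10^6)² = 4.30×10^-15 J = 26.9 keV.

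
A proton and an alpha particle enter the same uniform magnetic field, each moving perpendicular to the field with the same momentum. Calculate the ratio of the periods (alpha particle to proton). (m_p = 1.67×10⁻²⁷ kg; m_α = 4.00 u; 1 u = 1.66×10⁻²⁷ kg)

ratio ≈ 1.99

T = 2πm/(qB) is independent of speed, so T₂/T₁ = (m₂/q₂)/(m₁/q₁).
T_{alpha particle}/T_{proton} = (6.64×10^-27/2e) / (1.67×10^-27/1e) = 1.99.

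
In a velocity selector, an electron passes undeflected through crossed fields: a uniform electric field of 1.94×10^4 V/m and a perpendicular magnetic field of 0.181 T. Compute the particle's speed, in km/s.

For zero net force, qE = qvB, so v = E/B.
v = (1.94×10^4) / (0.181) = 1.07×10^5 m/s.

v ≈ 107 km/s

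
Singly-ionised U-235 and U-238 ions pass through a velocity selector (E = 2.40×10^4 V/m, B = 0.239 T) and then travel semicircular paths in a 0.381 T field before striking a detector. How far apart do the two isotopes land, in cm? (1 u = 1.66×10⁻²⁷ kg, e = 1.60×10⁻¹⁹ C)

Δd ≈ 1.64 cm

Both emerge at v = E/B₁ = 1.00×10^5 m/s.
r = mv/(qB₂), so r₁ = 0.64261 m and r₂ = 0.65081 m, giving Δr = 8.20×10^-3 m.
After a semicircle each ion lands a diameter 2r from the entry slit, so the separation is 2Δr = 0.0164 m.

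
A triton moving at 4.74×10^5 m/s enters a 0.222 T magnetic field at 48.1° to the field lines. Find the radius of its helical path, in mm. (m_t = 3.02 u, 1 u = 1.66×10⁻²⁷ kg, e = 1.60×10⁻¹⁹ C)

r ≈ 49.8 mm

Only the perpendicular component v⊥ = v sin48.1° = 3.53×10^5 m/s is bent by the field.
r = m v⊥ /(qB) = (5.01×10^-27)(3.53×10^5) / [(1×1.60×10^-19)(0.222)] = 0.0498 m.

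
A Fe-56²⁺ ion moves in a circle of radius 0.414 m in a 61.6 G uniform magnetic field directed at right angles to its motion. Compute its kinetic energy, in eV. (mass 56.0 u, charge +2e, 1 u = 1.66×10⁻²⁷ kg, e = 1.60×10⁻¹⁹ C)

v = qBr/m = (2×1.60×10^-19)(6.16×10^-3)(0.414) / (9.30×10^-26) = 8780 m/s.
K = ½mv² = 0.5·(9.30×10^-26)·(8780)² = 3.58×10^-18 J = 22.4 eV.

K ≈ 22.4 eV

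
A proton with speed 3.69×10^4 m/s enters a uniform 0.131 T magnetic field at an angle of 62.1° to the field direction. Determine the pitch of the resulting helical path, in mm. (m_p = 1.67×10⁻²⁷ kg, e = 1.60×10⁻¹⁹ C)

pitch ≈ 8.64 mm

The velocity component along B is v∥ = v cos62.1° = 1.73×10^4 m/s.
The cyclotron period T = 2πm/(qB) = 5.01×10^-7 s is set by m, q, B alone.
Pitch = v∥·T = (1.73×10^4)(5.01×10^-7) = 8.64×10^-3 m.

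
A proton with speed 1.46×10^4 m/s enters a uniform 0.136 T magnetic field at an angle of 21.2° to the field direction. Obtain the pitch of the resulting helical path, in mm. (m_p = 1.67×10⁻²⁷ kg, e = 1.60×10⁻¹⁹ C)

The velocity component along B is v∥ = v cos21.2° = 1.36×10^4 m/s.
The cyclotron period T = 2πm/(qB) = 4.82×10^-7 s is set by m, q, B alone.
Pitch = v∥·T = (1.36×10^4)(4.82×10^-7) = 6.56×10^-3 m.

pitch ≈ 6.56 mm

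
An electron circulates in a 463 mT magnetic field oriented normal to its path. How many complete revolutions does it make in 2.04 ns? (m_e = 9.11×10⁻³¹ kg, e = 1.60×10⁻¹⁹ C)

T = 2πm/(qB) = 2π(9.11×10^-31) / [(1×1.60×10^-19)(0.463)] = 7.7268×10^-11 s.
N = t/T = 2.04×10^-9 / 7.7268×10^-11 ≈ 26.40, so 26 complete revolutions.

N = 26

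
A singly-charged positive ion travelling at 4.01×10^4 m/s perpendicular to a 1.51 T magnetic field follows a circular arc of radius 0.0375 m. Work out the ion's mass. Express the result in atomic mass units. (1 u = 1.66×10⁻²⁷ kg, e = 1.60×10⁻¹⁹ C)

m ≈ 136 u

qvB = mv²/r ⇒ m = qBr/v.
m = (1×1.60×10^-19)(1.51)(0.0375) / (4.01×10^4) = 2.26×10^-25 kg = 136 u.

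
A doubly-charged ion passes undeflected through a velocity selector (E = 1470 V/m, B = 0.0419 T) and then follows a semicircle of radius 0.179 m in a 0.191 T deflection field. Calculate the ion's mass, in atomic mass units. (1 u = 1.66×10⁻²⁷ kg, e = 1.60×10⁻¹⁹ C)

m ≈ 188 u

v = E/B₁ = 3.51×10^4 m/s.
From r = mv/(qB₂), m = qB₂r/v = (2×1.60×10^-19)(0.191)(0.179) / (3.51×10^4) = 3.12×10^-25 kg.
In atomic mass units: m = 3.12×10^-25 / 1.66×10^-27 = 188 u.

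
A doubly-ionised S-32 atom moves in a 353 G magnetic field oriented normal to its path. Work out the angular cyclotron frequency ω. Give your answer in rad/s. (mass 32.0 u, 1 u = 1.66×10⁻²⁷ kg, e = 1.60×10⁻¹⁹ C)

ω = qB/m = (2×1.60×10^-19)(0.0353) / (5.31×10^-26) = 2.13×10^5 rad/s.

ω ≈ 2.13×10^5 rad/s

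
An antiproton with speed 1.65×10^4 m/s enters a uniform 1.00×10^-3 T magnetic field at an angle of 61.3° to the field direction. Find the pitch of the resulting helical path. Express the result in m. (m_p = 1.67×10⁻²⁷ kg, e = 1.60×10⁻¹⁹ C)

pitch ≈ 0.520 m

The velocity component along B is v∥ = v cos61.3° = 7920 m/s.
The cyclotron period T = 2πm/(qB) = 6.56×10^-5 s is set by m, q, B alone.
Pitch = v∥·T = (7920)(6.56×10^-5) = 0.520 m.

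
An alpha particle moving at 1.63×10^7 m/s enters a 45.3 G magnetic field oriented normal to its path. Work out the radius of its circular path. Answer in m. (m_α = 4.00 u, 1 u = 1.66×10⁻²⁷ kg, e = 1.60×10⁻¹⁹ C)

The magnetic force provides the centripetal force: qvB = mv²/r, so r = mv/(qB).
r = (6.64×10^-27 kg)(1.63×10^7 m/s) / [(2×1.60×10^-19 C)(4.53×10^-3 T)] = 74.7 m.

r ≈ 74.7 m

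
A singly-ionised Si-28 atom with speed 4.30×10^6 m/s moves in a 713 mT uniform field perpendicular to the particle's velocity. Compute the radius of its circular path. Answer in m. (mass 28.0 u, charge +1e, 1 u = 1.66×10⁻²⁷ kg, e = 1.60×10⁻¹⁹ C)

r ≈ 1.75 m

The magnetic force provides the centripetal force: qvB = mv²/r, so r = mv/(qB).
r = (4.65×10^-26 kg)(4.30×10^6 m/s) / [(1×1.60×10^-19 C)(0.713 T)] = 1.75 m.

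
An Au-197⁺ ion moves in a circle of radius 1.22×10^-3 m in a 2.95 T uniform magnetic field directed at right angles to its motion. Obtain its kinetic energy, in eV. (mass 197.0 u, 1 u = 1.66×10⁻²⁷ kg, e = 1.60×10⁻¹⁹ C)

K ≈ 3.17 eV

v = qBr/m = (1×1.60×10^-19)(2.95)(1.22×10^-3) / (3.27×10^-25) = 1760 m/s.
K = ½mv² = 0.5·(3.27×10^-25)·(1760)² = 5.07×10^-19 J = 3.17 eV.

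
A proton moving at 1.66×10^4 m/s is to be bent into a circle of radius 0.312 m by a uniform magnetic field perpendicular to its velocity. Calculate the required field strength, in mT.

B ≈ 0.555 mT

qvB = mv²/r gives B = mv/(qr).
B = (1.67×10^-27)(1.66×10^4) / [(1×1.60×10^-19)(0.312)] = 5.55×10^-4 T.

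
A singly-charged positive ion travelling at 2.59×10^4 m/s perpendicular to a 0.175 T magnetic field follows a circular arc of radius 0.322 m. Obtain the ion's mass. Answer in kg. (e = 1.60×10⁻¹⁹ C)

qvB = mv²/r ⇒ m = qBr/v.
m = (1×1.60×10^-19)(0.175)(0.322) / (2.59×10^4) = 3.48×10^-25 kg.

m ≈ 3.48×10^-25 kg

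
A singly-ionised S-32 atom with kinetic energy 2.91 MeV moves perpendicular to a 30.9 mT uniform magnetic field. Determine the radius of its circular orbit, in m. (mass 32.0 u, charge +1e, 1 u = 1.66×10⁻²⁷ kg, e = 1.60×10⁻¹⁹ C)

r ≈ 45.0 m

Convert the energy: K = 2.91 MeV = 4.66×10^-13 J.
v = √(2K/m) = √(2·4.66×10^-13/5.31×10^-26) = 4.19×10^6 m/s.
r = mv/(qB) = (5.31×10^-26)(4.19×10^6) / [(1×1.60×10^-19)(0.0309)] = 45.0 m.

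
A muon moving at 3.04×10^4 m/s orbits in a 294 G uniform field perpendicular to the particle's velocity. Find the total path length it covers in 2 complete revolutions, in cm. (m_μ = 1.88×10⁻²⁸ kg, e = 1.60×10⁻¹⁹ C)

L ≈ 1.53 cm

r = mv/(qB) = 1.21×10^-3 m, so one revolution covers 2πr = 7.63×10^-3 m.
In 2 revolutions: L = 2·2πr = 0.0153 m.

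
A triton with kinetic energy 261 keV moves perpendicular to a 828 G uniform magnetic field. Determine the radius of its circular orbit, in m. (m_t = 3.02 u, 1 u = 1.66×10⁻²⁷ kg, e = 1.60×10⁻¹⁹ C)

r ≈ 1.54 m

Convert the energy: K = 261 keV = 4.18×10^-14 J.
v = √(2K/m) = √(2·4.18×10^-14/5.01×10^-27) = 4.08×10^6 m/s.
r = mv/(qB) = (5.01×10^-27)(4.08×10^6) / [(1×1.60×10^-19)(0.0828)] = 1.54 m.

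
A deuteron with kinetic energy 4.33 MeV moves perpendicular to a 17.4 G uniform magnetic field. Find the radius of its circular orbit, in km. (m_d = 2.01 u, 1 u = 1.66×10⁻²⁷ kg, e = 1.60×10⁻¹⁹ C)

r ≈ 0.244 km

Convert the energy: K = 4.33 MeV = 6.93×10^-13 J.
v = √(2K/m) = √(2·6.93×10^-13/3.34×10^-27) = 2.04×10^7 m/s.
r = mv/(qB) = (3.34×10^-27)(2.04×10^7) / [(1×1.60×10^-19)(1.74×10^-3)] = 244 m.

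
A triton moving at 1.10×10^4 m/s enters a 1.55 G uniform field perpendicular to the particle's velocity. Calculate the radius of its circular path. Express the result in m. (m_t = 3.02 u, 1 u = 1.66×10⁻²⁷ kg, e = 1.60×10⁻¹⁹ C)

r ≈ 2.22 m

The magnetic force provides the centripetal force: qvB = mv²/r, so r = mv/(qB).
r = (5.01×10^-27 kg)(1.10×10^4 m/s) / [(1×1.60×10^-19 C)(1.55×10^-4 T)] = 2.22 m.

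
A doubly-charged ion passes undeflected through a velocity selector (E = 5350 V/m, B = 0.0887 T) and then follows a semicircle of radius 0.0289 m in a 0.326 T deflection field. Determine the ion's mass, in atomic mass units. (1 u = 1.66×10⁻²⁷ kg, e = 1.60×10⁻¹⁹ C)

v = E/B₁ = 6.03×10^4 m/s.
From r = mv/(qB₂), m = qB₂r/v = (2×1.60×10^-19)(0.326)(0.0289) / (6.03×10^4) = 5.00×10^-26 kg.
In atomic mass units: m = 5.00×10^-26 / 1.66×10^-27 = 30.1 u.

m ≈ 30.1 u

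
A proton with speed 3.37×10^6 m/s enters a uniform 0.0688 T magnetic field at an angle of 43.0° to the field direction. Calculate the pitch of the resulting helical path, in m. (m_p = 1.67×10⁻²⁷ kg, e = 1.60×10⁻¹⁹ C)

The velocity component along B is v∥ = v cos43.0° = 2.46×10^6 m/s.
The cyclotron period T = 2πm/(qB) = 9.53×10^-7 s is set by m, q, B alone.
Pitch = v∥·T = (2.46×10^6)(9.53×10^-7) = 2.35 m.

pitch ≈ 2.35 m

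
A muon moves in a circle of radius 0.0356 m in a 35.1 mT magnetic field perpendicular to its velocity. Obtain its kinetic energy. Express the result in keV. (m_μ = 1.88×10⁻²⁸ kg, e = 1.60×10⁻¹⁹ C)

v = qBr/m = (1×1.60×10^-19)(0.0351)(0.0356) / (1.88×10^-28) = 1.06×10^6 m/s.
K = ½mv² = 0.5·(1.88×10^-28)·(1.06×10^6)² = 1.06×10^-16 J = 0.664 keV.

K ≈ 0.664 keV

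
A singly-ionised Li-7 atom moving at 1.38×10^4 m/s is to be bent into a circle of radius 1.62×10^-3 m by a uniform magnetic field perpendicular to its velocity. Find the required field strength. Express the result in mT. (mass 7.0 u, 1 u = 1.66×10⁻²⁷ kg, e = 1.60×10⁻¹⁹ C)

qvB = mv²/r gives B = mv/(qr).
B = (1.16×10^-26)(1.38×10^4) / [(1×1.60×10^-19)(1.62×10^-3)] = 0.619 T.

B ≈ 619 mT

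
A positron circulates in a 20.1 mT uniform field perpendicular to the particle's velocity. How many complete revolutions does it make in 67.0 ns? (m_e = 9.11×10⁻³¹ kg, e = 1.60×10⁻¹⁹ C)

N = 37

T = 2πm/(qB) = 2π(9.11×10^-31) / [(1×1.60×10^-19)(0.0201)] = 1.7798×10^-9 s.
N = t/T = 6.70×10^-8 / 1.7798×10^-9 ≈ 37.64, so 37 complete revolutions.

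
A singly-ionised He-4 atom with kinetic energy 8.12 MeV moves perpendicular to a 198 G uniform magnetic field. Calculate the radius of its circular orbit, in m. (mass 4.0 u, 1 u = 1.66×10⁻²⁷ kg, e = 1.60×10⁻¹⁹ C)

Convert the energy: K = 8.12 MeV = 1.30×10^-12 J.
v = √(2K/m) = √(2·1.30×10^-12/6.64×10^-27) = 1.98×10^7 m/s.
r = mv/(qB) = (6.64×10^-27)(1.98×10^7) / [(1×1.60×10^-19)(0.0198)] = 41.5 m.

r ≈ 41.5 m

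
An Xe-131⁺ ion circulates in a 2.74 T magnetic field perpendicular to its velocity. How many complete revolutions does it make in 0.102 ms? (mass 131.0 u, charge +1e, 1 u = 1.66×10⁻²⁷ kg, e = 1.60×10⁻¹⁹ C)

T = 2πm/(qB) = 2π(2.1746×10^-25) / [(1×1.60×10^-19)(2.74)] = 3.1167×10^-6 s.
N = t/T = 1.02×10^-4 / 3.1167×10^-6 ≈ 32.73, so 32 complete revolutions.

N = 32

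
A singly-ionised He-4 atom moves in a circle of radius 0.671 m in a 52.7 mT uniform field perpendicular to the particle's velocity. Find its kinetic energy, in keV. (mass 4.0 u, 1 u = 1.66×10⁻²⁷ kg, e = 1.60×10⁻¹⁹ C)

K ≈ 15.1 keV

v = qBr/m = (1×1.60×10^-19)(0.0527)(0.671) / (6.64×10^-27) = 8.52×10^5 m/s.
K = ½mv² = 0.5·(6.64×10^-27)·(8.52×10^5)² = 2.41×10^-15 J = 15.1 keV.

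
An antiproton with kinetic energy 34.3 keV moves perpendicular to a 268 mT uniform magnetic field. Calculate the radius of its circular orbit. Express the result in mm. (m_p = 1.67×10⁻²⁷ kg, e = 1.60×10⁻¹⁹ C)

r ≈ 99.8 mm

Convert the energy: K = 34.3 keV = 5.49×10^-15 J.
v = √(2K/m) = √(2·5.49×10^-15/1.67×10^-27) = 2.56×10^6 m/s.
r = mv/(qB) = (1.67×10^-27)(2.56×10^6) / [(1×1.60×10^-19)(0.268)] = 0.0998 m.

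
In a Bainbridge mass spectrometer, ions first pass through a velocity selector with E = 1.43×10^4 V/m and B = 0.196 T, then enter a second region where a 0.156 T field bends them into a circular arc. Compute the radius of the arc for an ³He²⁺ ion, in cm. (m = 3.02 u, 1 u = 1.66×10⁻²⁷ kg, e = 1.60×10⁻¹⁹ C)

r ≈ 0.733 cm

The selector passes v = E/B = 1.43×10^4/0.196 = 7.30×10^4 m/s.
In the deflection region, r = mv/(qB₂) = (5.01×10^-27)(7.30×10^4) / [(2×1.60×10^-19)(0.156)] = 7.33×10^-3 m.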